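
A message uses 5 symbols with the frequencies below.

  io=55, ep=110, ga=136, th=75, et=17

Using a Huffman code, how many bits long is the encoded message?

858

Greedily combine the two least-frequent nodes:
et(17) + io(55) → 72
72 + th(75) → 147
ep(110) + ga(136) → 246
147 + 246 → 393
Total encoded bits = sum of merged weights = 72 + 147 + 246 + 393 = 858.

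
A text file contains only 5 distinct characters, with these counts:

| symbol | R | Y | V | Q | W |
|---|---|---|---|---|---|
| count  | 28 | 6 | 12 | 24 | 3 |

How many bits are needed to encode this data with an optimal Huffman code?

Build the Huffman tree bottom-up:
combine W(3), Y(6) → 9
combine 9, V(12) → 21
combine 21, Q(24) → 45
combine R(28), 45 → 73
Each symbol's bit-cost is frequency × depth; summing gives 148 bits (equivalently 9 + 21 + 45 + 73).

148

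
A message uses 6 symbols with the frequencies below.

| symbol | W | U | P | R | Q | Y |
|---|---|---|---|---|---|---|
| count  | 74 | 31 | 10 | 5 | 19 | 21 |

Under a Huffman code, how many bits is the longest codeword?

4

Merge the two lowest-weight nodes at each step:
combine R(5), P(10) → 15
combine 15, Q(19) → 34
combine Y(21), U(31) → 52
combine 34, 52 → 86
combine W(74), 86 → 160
Maximum depth reached is 4.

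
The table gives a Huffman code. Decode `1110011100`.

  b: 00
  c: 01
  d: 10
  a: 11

adcab

Read left to right; each codeword is recognised as soon as it completes (prefix code):
  11→a | 10→d | 01→c | 11→a | 00→b
Decoded message: adcab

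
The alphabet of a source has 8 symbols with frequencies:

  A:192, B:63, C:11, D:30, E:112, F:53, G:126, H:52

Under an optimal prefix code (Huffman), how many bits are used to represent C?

Build the tree from the bottom:
combine C(11), D(30) → 41
combine 41, H(52) → 93
combine F(53), B(63) → 116
combine 93, E(112) → 205
combine 116, G(126) → 242
combine A(192), 205 → 397
combine 242, 397 → 639
The subtree containing C is merged 5 times, so code length = 5.

5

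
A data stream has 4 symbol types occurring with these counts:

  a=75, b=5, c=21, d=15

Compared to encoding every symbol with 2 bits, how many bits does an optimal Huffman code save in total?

55

Fixed-length: 2 bits × 116 symbols = 232 bits.
Huffman merges:
combine b(5), d(15) → 20
combine 20, c(21) → 41
combine 41, a(75) → 116
Huffman total = 20 + 41 + 116 = 177 bits.
Saving = 232 − 177 = 55 bits.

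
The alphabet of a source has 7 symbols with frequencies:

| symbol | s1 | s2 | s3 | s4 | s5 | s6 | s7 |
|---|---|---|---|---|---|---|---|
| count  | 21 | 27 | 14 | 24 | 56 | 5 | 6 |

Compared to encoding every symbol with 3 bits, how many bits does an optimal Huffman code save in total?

76

Fixed-length: 3 bits × 153 symbols = 459 bits.
Huffman merges:
combine s6(5), s7(6) → 11
combine 11, s3(14) → 25
combine s1(21), s4(24) → 45
combine 25, s2(27) → 52
combine 45, 52 → 97
combine s5(56), 97 → 153
Huffman total = 11 + 25 + 45 + 52 + 97 + 153 = 383 bits.
Saving = 459 − 383 = 76 bits.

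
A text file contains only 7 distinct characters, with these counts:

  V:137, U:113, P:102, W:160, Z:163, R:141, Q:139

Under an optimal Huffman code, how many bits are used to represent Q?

3

Huffman merges, smallest pair first:
merge P(102) and U(113): 215
merge V(137) and Q(139): 276
merge R(141) and W(160): 301
merge Z(163) and 215: 378
merge 276 and 301: 577
merge 378 and 577: 955
The subtree containing Q is merged 3 times, so code length = 3.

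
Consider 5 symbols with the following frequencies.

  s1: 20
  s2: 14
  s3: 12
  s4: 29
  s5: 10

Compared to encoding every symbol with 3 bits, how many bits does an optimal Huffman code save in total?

63

Fixed-length: 3 bits × 85 symbols = 255 bits.
Huffman merges:
combine s5(10), s3(12) → 22
combine s2(14), s1(20) → 34
combine 22, s4(29) → 51
combine 34, 51 → 85
Huffman total = 22 + 34 + 51 + 85 = 192 bits.
Saving = 255 − 192 = 63 bits.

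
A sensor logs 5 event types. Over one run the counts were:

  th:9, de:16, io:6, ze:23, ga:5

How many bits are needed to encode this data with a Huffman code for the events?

126

Greedily combine the two least-frequent nodes:
merge ga(5) and io(6): 11
merge th(9) and 11: 20
merge de(16) and 20: 36
merge ze(23) and 36: 59
The encoded length is the sum of every internal node's weight: 11 + 20 + 36 + 59 = 126 bits.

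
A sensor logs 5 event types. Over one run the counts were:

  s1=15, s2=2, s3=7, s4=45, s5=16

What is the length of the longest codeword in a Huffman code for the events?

4

Merge the two lowest-weight nodes at each step:
merge s2(2) and s3(7): 9
merge 9 and s1(15): 24
merge s5(16) and 24: 40
merge 40 and s4(45): 85
Maximum depth reached is 4.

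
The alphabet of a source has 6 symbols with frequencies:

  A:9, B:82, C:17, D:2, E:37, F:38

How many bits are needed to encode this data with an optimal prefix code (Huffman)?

Merge the two smallest weights repeatedly:
D(2) + A(9) → 11
11 + C(17) → 28
28 + E(37) → 65
F(38) + 65 → 103
B(82) + 103 → 185
Total encoded bits = sum of merged weights = 11 + 28 + 65 + 103 + 185 = 392.

392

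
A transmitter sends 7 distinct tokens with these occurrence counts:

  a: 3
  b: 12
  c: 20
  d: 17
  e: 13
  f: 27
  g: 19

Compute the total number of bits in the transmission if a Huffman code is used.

301

Greedily combine the two least-frequent nodes:
combine a(3), b(12) → 15
combine e(13), 15 → 28
combine d(17), g(19) → 36
combine c(20), f(27) → 47
combine 28, 36 → 64
combine 47, 64 → 111
Each symbol's bit-cost is frequency × depth; summing gives 301 bits (equivalently 15 + 28 + 36 + 47 + 64 + 111).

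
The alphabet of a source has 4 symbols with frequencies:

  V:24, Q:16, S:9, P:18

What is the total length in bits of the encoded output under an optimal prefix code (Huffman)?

Greedily combine the two least-frequent nodes:
merge S(9) and Q(16): 25
merge P(18) and V(24): 42
merge 25 and 42: 67
Each symbol's bit-cost is frequency × depth; summing gives 134 bits (equivalently 25 + 42 + 67).

134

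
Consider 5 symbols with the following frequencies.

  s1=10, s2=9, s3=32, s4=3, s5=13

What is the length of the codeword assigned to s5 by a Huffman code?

Huffman merges, smallest pair first:
combine s4(3), s2(9) → 12
combine s1(10), 12 → 22
combine s5(13), 22 → 35
combine s3(32), 35 → 67
s5's leaf is at depth 2, giving a 2-bit codeword.

2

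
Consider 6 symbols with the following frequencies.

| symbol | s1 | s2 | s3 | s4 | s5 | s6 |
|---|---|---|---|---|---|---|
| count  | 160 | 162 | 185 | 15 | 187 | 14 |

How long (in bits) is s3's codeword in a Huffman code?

Repeatedly merge the two smallest:
s6(14) + s4(15) → 29
29 + s1(160) → 189
s2(162) + s3(185) → 347
s5(187) + 189 → 376
347 + 376 → 723
s3's leaf is at depth 2, giving a 2-bit codeword.

2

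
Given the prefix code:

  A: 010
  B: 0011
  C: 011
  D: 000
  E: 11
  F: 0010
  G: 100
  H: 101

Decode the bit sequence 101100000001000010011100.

Read left to right; each codeword is recognised as soon as it completes (prefix code):
  101→H | 100→G | 000→D | 0010→F | 000→D | 100→G | 11→E | 100→G
Decoded message: HGDFDGEG

HGDFDGEG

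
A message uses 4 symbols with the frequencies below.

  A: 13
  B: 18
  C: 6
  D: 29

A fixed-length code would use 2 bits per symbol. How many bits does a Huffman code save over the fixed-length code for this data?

Fixed-length: 2 bits × 66 symbols = 132 bits.
Huffman merges:
combine C(6), A(13) → 19
combine B(18), 19 → 37
combine D(29), 37 → 66
Huffman total = 19 + 37 + 66 = 122 bits.
Saving = 132 − 122 = 10 bits.

10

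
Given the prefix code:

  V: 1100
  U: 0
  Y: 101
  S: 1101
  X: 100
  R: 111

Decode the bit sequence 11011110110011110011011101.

Read left to right; each codeword is recognised as soon as it completes (prefix code):
  1101→S | 111→R | 0→U | 1100→V | 111→R | 100→X | 1101→S | 1101→S
Decoded message: SRUVRXSS

SRUVRXSS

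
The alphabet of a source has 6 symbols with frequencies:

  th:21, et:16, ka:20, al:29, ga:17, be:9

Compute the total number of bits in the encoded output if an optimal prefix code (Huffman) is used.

Merge the two smallest weights repeatedly:
be(9) + et(16) → 25
ga(17) + ka(20) → 37
th(21) + 25 → 46
al(29) + 37 → 66
46 + 66 → 112
Each symbol's bit-cost is frequency × depth; summing gives 286 bits (equivalently 25 + 37 + 46 + 66 + 112).

286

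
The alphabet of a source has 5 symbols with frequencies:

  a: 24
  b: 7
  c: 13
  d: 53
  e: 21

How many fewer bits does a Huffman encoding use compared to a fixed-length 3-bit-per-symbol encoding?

110

Fixed-length: 3 bits × 118 symbols = 354 bits.
Huffman merges:
b(7) + c(13) → 20
20 + e(21) → 41
a(24) + 41 → 65
d(53) + 65 → 118
Huffman total = 20 + 41 + 65 + 118 = 244 bits.
Saving = 354 − 244 = 110 bits.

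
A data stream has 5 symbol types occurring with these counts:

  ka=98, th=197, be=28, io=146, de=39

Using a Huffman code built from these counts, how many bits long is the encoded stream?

Greedily combine the two least-frequent nodes:
combine be(28), de(39) → 67
combine 67, ka(98) → 165
combine io(146), 165 → 311
combine th(197), 311 → 508
Total encoded bits = sum of merged weights = 67 + 165 + 311 + 508 = 1051.

1051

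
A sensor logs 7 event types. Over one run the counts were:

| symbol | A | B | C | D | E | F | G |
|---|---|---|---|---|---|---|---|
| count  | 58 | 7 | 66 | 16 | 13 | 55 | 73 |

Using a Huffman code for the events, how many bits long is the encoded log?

723

Build the Huffman tree bottom-up:
combine B(7), E(13) → 20
combine D(16), 20 → 36
combine 36, F(55) → 91
combine A(58), C(66) → 124
combine G(73), 91 → 164
combine 124, 164 → 288
The encoded length is the sum of every internal node's weight: 20 + 36 + 91 + 124 + 164 + 288 = 723 bits.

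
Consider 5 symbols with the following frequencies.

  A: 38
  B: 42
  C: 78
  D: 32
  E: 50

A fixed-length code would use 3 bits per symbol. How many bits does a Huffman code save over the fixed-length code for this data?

170

Fixed-length: 3 bits × 240 symbols = 720 bits.
Huffman merges:
merge D(32) and A(38): 70
merge B(42) and E(50): 92
merge 70 and C(78): 148
merge 92 and 148: 240
Huffman total = 70 + 92 + 148 + 240 = 550 bits.
Saving = 720 − 550 = 170 bits.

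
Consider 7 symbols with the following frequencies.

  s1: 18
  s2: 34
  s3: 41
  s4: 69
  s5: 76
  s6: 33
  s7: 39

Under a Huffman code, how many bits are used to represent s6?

4

Huffman merges, smallest pair first:
combine s1(18), s6(33) → 51
combine s2(34), s7(39) → 73
combine s3(41), 51 → 92
combine s4(69), 73 → 142
combine s5(76), 92 → 168
combine 142, 168 → 310
The subtree containing s6 is merged 4 times, so code length = 4.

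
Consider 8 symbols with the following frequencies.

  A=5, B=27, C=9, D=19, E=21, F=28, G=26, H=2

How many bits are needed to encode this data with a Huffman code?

Greedily combine the two least-frequent nodes:
merge H(2) and A(5): 7
merge 7 and C(9): 16
merge 16 and D(19): 35
merge E(21) and G(26): 47
merge B(27) and F(28): 55
merge 35 and 47: 82
merge 55 and 82: 137
Each symbol's bit-cost is frequency × depth; summing gives 379 bits (equivalently 7 + 16 + 35 + 47 + 55 + 82 + 137).

379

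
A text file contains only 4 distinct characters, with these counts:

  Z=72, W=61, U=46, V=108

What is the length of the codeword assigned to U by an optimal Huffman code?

3

Repeatedly merge the two smallest:
merge U(46) and W(61): 107
merge Z(72) and 107: 179
merge V(108) and 179: 287
U's leaf is at depth 3, giving a 3-bit codeword.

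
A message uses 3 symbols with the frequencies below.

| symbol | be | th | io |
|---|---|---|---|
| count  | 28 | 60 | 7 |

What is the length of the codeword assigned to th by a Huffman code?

Huffman merges, smallest pair first:
merge io(7) and be(28): 35
merge 35 and th(60): 95
th is a child of the root — depth 1, so its codeword is a single bit.

1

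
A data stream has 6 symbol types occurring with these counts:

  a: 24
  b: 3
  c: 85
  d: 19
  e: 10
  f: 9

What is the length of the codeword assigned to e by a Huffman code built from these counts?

Repeatedly merge the two smallest:
combine b(3), f(9) → 12
combine e(10), 12 → 22
combine d(19), 22 → 41
combine a(24), 41 → 65
combine 65, c(85) → 150
e sits 4 levels below the root, so its codeword is 4 bits.

4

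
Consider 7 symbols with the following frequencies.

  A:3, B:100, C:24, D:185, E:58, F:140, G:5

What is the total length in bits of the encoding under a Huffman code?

Greedily combine the two least-frequent nodes:
merge A(3) and G(5): 8
merge 8 and C(24): 32
merge 32 and E(58): 90
merge 90 and B(100): 190
merge F(140) and D(185): 325
merge 190 and 325: 515
The encoded length is the sum of every internal node's weight: 8 + 32 + 90 + 190 + 325 + 515 = 1160 bits.

1160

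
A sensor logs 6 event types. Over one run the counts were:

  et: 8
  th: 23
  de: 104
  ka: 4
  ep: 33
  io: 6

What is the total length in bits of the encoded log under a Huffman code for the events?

Build the Huffman tree bottom-up:
combine ka(4), io(6) → 10
combine et(8), 10 → 18
combine 18, th(23) → 41
combine ep(33), 41 → 74
combine 74, de(104) → 178
Each symbol's bit-cost is frequency × depth; summing gives 321 bits (equivalently 10 + 18 + 41 + 74 + 178).

321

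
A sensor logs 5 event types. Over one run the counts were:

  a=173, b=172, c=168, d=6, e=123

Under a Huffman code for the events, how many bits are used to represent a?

Repeatedly merge the two smallest:
combine d(6), e(123) → 129
combine 129, c(168) → 297
combine b(172), a(173) → 345
combine 297, 345 → 642
a's leaf is at depth 2, giving a 2-bit codeword.

2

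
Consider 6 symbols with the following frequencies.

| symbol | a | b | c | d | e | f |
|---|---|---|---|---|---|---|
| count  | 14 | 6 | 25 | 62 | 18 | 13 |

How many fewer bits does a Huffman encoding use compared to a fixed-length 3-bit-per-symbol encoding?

Fixed-length: 3 bits × 138 symbols = 414 bits.
Huffman merges:
combine b(6), f(13) → 19
combine a(14), e(18) → 32
combine 19, c(25) → 44
combine 32, 44 → 76
combine d(62), 76 → 138
Huffman total = 19 + 32 + 44 + 76 + 138 = 309 bits.
Saving = 414 − 309 = 105 bits.

105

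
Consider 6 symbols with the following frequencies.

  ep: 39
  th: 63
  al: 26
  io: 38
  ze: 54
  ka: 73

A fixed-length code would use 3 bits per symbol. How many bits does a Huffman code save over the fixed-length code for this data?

136

Fixed-length: 3 bits × 293 symbols = 879 bits.
Huffman merges:
combine al(26), io(38) → 64
combine ep(39), ze(54) → 93
combine th(63), 64 → 127
combine ka(73), 93 → 166
combine 127, 166 → 293
Huffman total = 64 + 93 + 127 + 166 + 293 = 743 bits.
Saving = 879 − 743 = 136 bits.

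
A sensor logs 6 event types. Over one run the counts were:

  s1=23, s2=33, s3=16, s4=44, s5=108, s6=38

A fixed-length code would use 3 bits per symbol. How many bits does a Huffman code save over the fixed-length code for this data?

177

Fixed-length: 3 bits × 262 symbols = 786 bits.
Huffman merges:
merge s3(16) and s1(23): 39
merge s2(33) and s6(38): 71
merge 39 and s4(44): 83
merge 71 and 83: 154
merge s5(108) and 154: 262
Huffman total = 39 + 71 + 83 + 154 + 262 = 609 bits.
Saving = 786 − 609 = 177 bits.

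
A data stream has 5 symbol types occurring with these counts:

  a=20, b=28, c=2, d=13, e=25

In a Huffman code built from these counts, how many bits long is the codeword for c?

3

Build the tree from the bottom:
c(2) + d(13) → 15
15 + a(20) → 35
e(25) + b(28) → 53
35 + 53 → 88
c's leaf is at depth 3, giving a 3-bit codeword.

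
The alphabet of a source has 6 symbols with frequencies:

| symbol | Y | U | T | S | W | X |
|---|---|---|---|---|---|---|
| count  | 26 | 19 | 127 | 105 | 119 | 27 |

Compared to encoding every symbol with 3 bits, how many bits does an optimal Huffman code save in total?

Fixed-length: 3 bits × 423 symbols = 1269 bits.
Huffman merges:
combine U(19), Y(26) → 45
combine X(27), 45 → 72
combine 72, S(105) → 177
combine W(119), T(127) → 246
combine 177, 246 → 423
Huffman total = 45 + 72 + 177 + 246 + 423 = 963 bits.
Saving = 1269 − 963 = 306 bits.

306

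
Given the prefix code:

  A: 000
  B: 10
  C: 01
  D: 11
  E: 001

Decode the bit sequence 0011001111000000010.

Read left to right; each codeword is recognised as soon as it completes (prefix code):
  001→E | 10→B | 01→C | 11→D | 10→B | 000→A | 000→A | 10→B
Decoded message: EBCDBAAB

EBCDBAAB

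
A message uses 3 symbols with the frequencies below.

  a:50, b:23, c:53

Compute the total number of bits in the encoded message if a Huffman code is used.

Merge the two smallest weights repeatedly:
b(23) + a(50) → 73
c(53) + 73 → 126
Total encoded bits = sum of merged weights = 73 + 126 = 199.

199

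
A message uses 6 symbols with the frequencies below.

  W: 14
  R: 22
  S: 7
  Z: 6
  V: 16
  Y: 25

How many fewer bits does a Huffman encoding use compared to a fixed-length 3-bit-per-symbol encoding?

50

Fixed-length: 3 bits × 90 symbols = 270 bits.
Huffman merges:
merge Z(6) and S(7): 13
merge 13 and W(14): 27
merge V(16) and R(22): 38
merge Y(25) and 27: 52
merge 38 and 52: 90
Huffman total = 13 + 27 + 38 + 52 + 90 = 220 bits.
Saving = 270 − 220 = 50 bits.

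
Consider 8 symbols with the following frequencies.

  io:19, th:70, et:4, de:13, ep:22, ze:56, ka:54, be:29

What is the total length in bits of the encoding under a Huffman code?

Greedily combine the two least-frequent nodes:
et(4) + de(13) → 17
17 + io(19) → 36
ep(22) + be(29) → 51
36 + 51 → 87
ka(54) + ze(56) → 110
th(70) + 87 → 157
110 + 157 → 267
Total encoded bits = sum of merged weights = 17 + 36 + 51 + 87 + 110 + 157 + 267 = 725.

725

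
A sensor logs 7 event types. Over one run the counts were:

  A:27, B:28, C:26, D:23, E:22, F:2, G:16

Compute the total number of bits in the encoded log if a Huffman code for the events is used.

Merge the two smallest weights repeatedly:
merge F(2) and G(16): 18
merge 18 and E(22): 40
merge D(23) and C(26): 49
merge A(27) and B(28): 55
merge 40 and 49: 89
merge 55 and 89: 144
The encoded length is the sum of every internal node's weight: 18 + 40 + 49 + 55 + 89 + 144 = 395 bits.

395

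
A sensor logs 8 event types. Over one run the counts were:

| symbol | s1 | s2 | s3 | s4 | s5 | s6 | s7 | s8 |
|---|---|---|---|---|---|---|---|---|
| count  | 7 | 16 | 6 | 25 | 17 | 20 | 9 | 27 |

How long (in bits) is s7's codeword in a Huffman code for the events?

4

Build the tree from the bottom:
s3(6) + s1(7) → 13
s7(9) + 13 → 22
s2(16) + s5(17) → 33
s6(20) + 22 → 42
s4(25) + s8(27) → 52
33 + 42 → 75
52 + 75 → 127
The subtree containing s7 is merged 4 times, so code length = 4.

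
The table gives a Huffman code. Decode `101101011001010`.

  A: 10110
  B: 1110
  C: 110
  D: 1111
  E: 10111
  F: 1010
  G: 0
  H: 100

Read left to right; each codeword is recognised as soon as it completes (prefix code):
  10110→A | 10110→A | 0→G | 1010→F
Decoded message: AAGF

AAGF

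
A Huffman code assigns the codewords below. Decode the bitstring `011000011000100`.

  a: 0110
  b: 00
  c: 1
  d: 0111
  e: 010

Read left to right; each codeword is recognised as soon as it completes (prefix code):
  0110→a | 00→b | 0110→a | 00→b | 1→c | 00→b
Decoded message: ababcb

ababcb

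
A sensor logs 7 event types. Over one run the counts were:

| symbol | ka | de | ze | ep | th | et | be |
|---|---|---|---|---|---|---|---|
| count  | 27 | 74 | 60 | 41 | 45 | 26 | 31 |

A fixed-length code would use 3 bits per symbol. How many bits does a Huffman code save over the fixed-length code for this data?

81

Fixed-length: 3 bits × 304 symbols = 912 bits.
Huffman merges:
merge et(26) and ka(27): 53
merge be(31) and ep(41): 72
merge th(45) and 53: 98
merge ze(60) and 72: 132
merge de(74) and 98: 172
merge 132 and 172: 304
Huffman total = 53 + 72 + 98 + 132 + 172 + 304 = 831 bits.
Saving = 912 − 831 = 81 bits.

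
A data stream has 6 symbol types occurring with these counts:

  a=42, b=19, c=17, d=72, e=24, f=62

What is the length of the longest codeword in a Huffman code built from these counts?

4

Merge the two lowest-weight nodes at each step:
combine c(17), b(19) → 36
combine e(24), 36 → 60
combine a(42), 60 → 102
combine f(62), d(72) → 134
combine 102, 134 → 236
The first pair merged (c, b) ends up deepest, at depth 4.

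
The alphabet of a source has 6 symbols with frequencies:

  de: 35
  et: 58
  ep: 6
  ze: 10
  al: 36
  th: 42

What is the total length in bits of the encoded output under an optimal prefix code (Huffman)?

441

Greedily combine the two least-frequent nodes:
ep(6) + ze(10) → 16
16 + de(35) → 51
al(36) + th(42) → 78
51 + et(58) → 109
78 + 109 → 187
Total encoded bits = sum of merged weights = 16 + 51 + 78 + 109 + 187 = 441.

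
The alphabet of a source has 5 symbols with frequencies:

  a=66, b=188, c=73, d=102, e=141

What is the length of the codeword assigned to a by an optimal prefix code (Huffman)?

3

Repeatedly merge the two smallest:
merge a(66) and c(73): 139
merge d(102) and 139: 241
merge e(141) and b(188): 329
merge 241 and 329: 570
a sits 3 levels below the root, so its codeword is 3 bits.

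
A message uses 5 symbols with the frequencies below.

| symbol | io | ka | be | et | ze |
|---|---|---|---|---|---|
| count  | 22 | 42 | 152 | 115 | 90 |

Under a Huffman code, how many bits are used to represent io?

3

Build the tree from the bottom:
merge io(22) and ka(42): 64
merge 64 and ze(90): 154
merge et(115) and be(152): 267
merge 154 and 267: 421
io's leaf is at depth 3, giving a 3-bit codeword.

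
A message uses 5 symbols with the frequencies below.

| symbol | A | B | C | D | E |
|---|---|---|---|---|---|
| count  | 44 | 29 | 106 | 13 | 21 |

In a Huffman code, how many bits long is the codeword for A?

2

Huffman merges, smallest pair first:
merge D(13) and E(21): 34
merge B(29) and 34: 63
merge A(44) and 63: 107
merge C(106) and 107: 213
A sits 2 levels below the root, so its codeword is 2 bits.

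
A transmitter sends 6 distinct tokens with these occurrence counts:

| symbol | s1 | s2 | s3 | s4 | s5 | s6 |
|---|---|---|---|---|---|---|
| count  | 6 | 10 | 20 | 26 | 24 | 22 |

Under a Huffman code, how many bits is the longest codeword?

4

Merge the two lowest-weight nodes at each step:
merge s1(6) and s2(10): 16
merge 16 and s3(20): 36
merge s6(22) and s5(24): 46
merge s4(26) and 36: 62
merge 46 and 62: 108
The rarest symbols sit at the bottom; the longest codeword is 4 bits.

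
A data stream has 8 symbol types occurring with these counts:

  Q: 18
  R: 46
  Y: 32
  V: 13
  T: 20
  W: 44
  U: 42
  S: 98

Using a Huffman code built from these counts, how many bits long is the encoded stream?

Build the Huffman tree bottom-up:
V(13) + Q(18) → 31
T(20) + 31 → 51
Y(32) + U(42) → 74
W(44) + R(46) → 90
51 + 74 → 125
90 + S(98) → 188
125 + 188 → 313
Total encoded bits = sum of merged weights = 31 + 51 + 74 + 90 + 125 + 188 + 313 = 872.

872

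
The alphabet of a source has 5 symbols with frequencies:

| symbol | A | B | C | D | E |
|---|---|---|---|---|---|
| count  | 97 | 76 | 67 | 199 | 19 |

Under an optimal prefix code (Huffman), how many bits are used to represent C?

Huffman merges, smallest pair first:
merge E(19) and C(67): 86
merge B(76) and 86: 162
merge A(97) and 162: 259
merge D(199) and 259: 458
C's leaf is at depth 4, giving a 4-bit codeword.

4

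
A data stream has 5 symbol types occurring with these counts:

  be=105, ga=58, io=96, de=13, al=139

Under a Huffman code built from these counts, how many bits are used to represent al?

2

Huffman merges, smallest pair first:
de(13) + ga(58) → 71
71 + io(96) → 167
be(105) + al(139) → 244
167 + 244 → 411
al sits 2 levels below the root, so its codeword is 2 bits.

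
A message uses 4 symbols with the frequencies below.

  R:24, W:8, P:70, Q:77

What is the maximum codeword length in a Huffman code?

3

Merge the two lowest-weight nodes at each step:
combine W(8), R(24) → 32
combine 32, P(70) → 102
combine Q(77), 102 → 179
The first pair merged (W, R) ends up deepest, at depth 3.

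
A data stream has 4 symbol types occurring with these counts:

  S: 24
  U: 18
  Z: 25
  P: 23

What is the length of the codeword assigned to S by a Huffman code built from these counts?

2

Build the tree from the bottom:
combine U(18), P(23) → 41
combine S(24), Z(25) → 49
combine 41, 49 → 90
S's leaf is at depth 2, giving a 2-bit codeword.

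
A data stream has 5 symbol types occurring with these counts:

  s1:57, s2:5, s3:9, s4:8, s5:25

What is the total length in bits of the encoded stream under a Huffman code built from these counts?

Merge the two smallest weights repeatedly:
combine s2(5), s4(8) → 13
combine s3(9), 13 → 22
combine 22, s5(25) → 47
combine 47, s1(57) → 104
Each symbol's bit-cost is frequency × depth; summing gives 186 bits (equivalently 13 + 22 + 47 + 104).

186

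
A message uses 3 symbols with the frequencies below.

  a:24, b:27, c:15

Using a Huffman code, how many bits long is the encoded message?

105

Greedily combine the two least-frequent nodes:
c(15) + a(24) → 39
b(27) + 39 → 66
The encoded length is the sum of every internal node's weight: 39 + 66 = 105 bits.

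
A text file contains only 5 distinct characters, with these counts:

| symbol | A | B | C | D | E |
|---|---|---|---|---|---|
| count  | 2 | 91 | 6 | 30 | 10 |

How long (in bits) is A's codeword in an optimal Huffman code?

Repeatedly merge the two smallest:
A(2) + C(6) → 8
8 + E(10) → 18
18 + D(30) → 48
48 + B(91) → 139
A sits 4 levels below the root, so its codeword is 4 bits.

4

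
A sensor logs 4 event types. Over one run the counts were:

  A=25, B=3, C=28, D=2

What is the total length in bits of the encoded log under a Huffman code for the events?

Merge the two smallest weights repeatedly:
combine D(2), B(3) → 5
combine 5, A(25) → 30
combine C(28), 30 → 58
Total encoded bits = sum of merged weights = 5 + 30 + 58 = 93.

93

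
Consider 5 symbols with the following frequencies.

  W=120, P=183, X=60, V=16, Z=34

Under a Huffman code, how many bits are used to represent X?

Huffman merges, smallest pair first:
V(16) + Z(34) → 50
50 + X(60) → 110
110 + W(120) → 230
P(183) + 230 → 413
X sits 3 levels below the root, so its codeword is 3 bits.

3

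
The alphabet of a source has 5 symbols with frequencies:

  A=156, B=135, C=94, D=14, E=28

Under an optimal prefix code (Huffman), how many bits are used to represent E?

Build the tree from the bottom:
D(14) + E(28) → 42
42 + C(94) → 136
B(135) + 136 → 271
A(156) + 271 → 427
E sits 4 levels below the root, so its codeword is 4 bits.

4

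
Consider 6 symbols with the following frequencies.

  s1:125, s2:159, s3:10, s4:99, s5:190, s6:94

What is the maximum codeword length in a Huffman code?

Merge the two lowest-weight nodes at each step:
merge s3(10) and s6(94): 104
merge s4(99) and 104: 203
merge s1(125) and s2(159): 284
merge s5(190) and 203: 393
merge 284 and 393: 677
The rarest symbols sit at the bottom; the longest codeword is 4 bits.

4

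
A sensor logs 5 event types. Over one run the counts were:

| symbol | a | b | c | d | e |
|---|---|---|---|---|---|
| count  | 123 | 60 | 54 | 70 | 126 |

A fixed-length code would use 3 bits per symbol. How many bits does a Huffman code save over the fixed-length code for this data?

Fixed-length: 3 bits × 433 symbols = 1299 bits.
Huffman merges:
combine c(54), b(60) → 114
combine d(70), 114 → 184
combine a(123), e(126) → 249
combine 184, 249 → 433
Huffman total = 114 + 184 + 249 + 433 = 980 bits.
Saving = 1299 − 980 = 319 bits.

319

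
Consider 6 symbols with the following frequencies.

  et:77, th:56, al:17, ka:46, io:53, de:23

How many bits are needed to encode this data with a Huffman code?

Greedily combine the two least-frequent nodes:
combine al(17), de(23) → 40
combine 40, ka(46) → 86
combine io(53), th(56) → 109
combine et(77), 86 → 163
combine 109, 163 → 272
Each symbol's bit-cost is frequency × depth; summing gives 670 bits (equivalently 40 + 86 + 109 + 163 + 272).

670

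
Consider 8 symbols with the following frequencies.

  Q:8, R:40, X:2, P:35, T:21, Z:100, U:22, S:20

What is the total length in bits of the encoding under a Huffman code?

627

Build the Huffman tree bottom-up:
merge X(2) and Q(8): 10
merge 10 and S(20): 30
merge T(21) and U(22): 43
merge 30 and P(35): 65
merge R(40) and 43: 83
merge 65 and 83: 148
merge Z(100) and 148: 248
Each symbol's bit-cost is frequency × depth; summing gives 627 bits (equivalently 10 + 30 + 43 + 65 + 83 + 148 + 248).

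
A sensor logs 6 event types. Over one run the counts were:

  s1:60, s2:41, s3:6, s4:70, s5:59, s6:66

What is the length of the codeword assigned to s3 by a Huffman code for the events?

Build the tree from the bottom:
s3(6) + s2(41) → 47
47 + s5(59) → 106
s1(60) + s6(66) → 126
s4(70) + 106 → 176
126 + 176 → 302
s3 sits 4 levels below the root, so its codeword is 4 bits.

4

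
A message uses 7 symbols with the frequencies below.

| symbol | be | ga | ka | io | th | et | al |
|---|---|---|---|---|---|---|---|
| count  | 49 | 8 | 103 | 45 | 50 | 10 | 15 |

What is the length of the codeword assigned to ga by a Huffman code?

5

Huffman merges, smallest pair first:
ga(8) + et(10) → 18
al(15) + 18 → 33
33 + io(45) → 78
be(49) + th(50) → 99
78 + 99 → 177
ka(103) + 177 → 280
The subtree containing ga is merged 5 times, so code length = 5.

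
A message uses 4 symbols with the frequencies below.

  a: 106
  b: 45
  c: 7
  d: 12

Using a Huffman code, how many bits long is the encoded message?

Build the Huffman tree bottom-up:
c(7) + d(12) → 19
19 + b(45) → 64
64 + a(106) → 170
The encoded length is the sum of every internal node's weight: 19 + 64 + 170 = 253 bits.

253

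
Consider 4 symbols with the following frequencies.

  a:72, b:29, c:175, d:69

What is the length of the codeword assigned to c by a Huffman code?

1

Huffman merges, smallest pair first:
combine b(29), d(69) → 98
combine a(72), 98 → 170
combine 170, c(175) → 345
c is merged only at the final step, so code length = 1.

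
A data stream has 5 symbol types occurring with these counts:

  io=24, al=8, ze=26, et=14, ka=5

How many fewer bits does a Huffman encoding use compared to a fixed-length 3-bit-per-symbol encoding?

Fixed-length: 3 bits × 77 symbols = 231 bits.
Huffman merges:
ka(5) + al(8) → 13
13 + et(14) → 27
io(24) + ze(26) → 50
27 + 50 → 77
Huffman total = 13 + 27 + 50 + 77 = 167 bits.
Saving = 231 − 167 = 64 bits.

64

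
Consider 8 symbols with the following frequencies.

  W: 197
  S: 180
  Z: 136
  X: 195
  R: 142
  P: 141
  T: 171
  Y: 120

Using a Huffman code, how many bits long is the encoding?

Merge the two smallest weights repeatedly:
merge Y(120) and Z(136): 256
merge P(141) and R(142): 283
merge T(171) and S(180): 351
merge X(195) and W(197): 392
merge 256 and 283: 539
merge 351 and 392: 743
merge 539 and 743: 1282
The encoded length is the sum of every internal node's weight: 256 + 283 + 351 + 392 + 539 + 743 + 1282 = 3846 bits.

3846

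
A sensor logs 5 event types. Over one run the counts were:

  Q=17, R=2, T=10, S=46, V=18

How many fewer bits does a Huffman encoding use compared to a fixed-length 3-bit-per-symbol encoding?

Fixed-length: 3 bits × 93 symbols = 279 bits.
Huffman merges:
combine R(2), T(10) → 12
combine 12, Q(17) → 29
combine V(18), 29 → 47
combine S(46), 47 → 93
Huffman total = 12 + 29 + 47 + 93 = 181 bits.
Saving = 279 − 181 = 98 bits.

98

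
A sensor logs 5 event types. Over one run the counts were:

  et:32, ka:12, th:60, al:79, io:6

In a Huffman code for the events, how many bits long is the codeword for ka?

4

Huffman merges, smallest pair first:
combine io(6), ka(12) → 18
combine 18, et(32) → 50
combine 50, th(60) → 110
combine al(79), 110 → 189
The subtree containing ka is merged 4 times, so code length = 4.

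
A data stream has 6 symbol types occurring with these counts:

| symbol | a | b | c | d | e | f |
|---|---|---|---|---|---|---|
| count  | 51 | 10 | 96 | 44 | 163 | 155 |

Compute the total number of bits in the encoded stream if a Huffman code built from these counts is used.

Merge the two smallest weights repeatedly:
b(10) + d(44) → 54
a(51) + 54 → 105
c(96) + 105 → 201
f(155) + e(163) → 318
201 + 318 → 519
Total encoded bits = sum of merged weights = 54 + 105 + 201 + 318 + 519 = 1197.

1197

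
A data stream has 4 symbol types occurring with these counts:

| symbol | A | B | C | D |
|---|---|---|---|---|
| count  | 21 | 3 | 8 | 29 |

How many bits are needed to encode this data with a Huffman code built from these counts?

104

Build the Huffman tree bottom-up:
merge B(3) and C(8): 11
merge 11 and A(21): 32
merge D(29) and 32: 61
Total encoded bits = sum of merged weights = 11 + 32 + 61 = 104.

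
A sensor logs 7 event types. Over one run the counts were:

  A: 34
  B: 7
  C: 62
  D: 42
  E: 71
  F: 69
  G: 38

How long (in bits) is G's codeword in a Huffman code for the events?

3

Huffman merges, smallest pair first:
B(7) + A(34) → 41
G(38) + 41 → 79
D(42) + C(62) → 104
F(69) + E(71) → 140
79 + 104 → 183
140 + 183 → 323
G sits 3 levels below the root, so its codeword is 3 bits.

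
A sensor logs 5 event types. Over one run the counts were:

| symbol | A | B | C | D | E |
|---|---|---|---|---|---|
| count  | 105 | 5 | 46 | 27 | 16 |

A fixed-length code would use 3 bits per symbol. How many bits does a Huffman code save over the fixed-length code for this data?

235

Fixed-length: 3 bits × 199 symbols = 597 bits.
Huffman merges:
combine B(5), E(16) → 21
combine 21, D(27) → 48
combine C(46), 48 → 94
combine 94, A(105) → 199
Huffman total = 21 + 48 + 94 + 199 = 362 bits.
Saving = 597 − 362 = 235 bits.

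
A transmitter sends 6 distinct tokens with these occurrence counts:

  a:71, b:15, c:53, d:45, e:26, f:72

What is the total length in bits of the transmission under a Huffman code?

691

Merge the two smallest weights repeatedly:
merge b(15) and e(26): 41
merge 41 and d(45): 86
merge c(53) and a(71): 124
merge f(72) and 86: 158
merge 124 and 158: 282
Total encoded bits = sum of merged weights = 41 + 86 + 124 + 158 + 282 = 691.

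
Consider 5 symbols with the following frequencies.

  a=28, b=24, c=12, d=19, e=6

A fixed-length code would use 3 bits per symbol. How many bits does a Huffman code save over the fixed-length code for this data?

71

Fixed-length: 3 bits × 89 symbols = 267 bits.
Huffman merges:
e(6) + c(12) → 18
18 + d(19) → 37
b(24) + a(28) → 52
37 + 52 → 89
Huffman total = 18 + 37 + 52 + 89 = 196 bits.
Saving = 267 − 196 = 71 bits.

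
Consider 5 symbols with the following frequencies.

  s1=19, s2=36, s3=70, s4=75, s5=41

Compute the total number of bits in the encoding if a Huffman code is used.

537

Merge the two smallest weights repeatedly:
combine s1(19), s2(36) → 55
combine s5(41), 55 → 96
combine s3(70), s4(75) → 145
combine 96, 145 → 241
The encoded length is the sum of every internal node's weight: 55 + 96 + 145 + 241 = 537 bits.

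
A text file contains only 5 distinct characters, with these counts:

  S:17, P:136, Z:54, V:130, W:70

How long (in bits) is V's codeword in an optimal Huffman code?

2

Huffman merges, smallest pair first:
merge S(17) and Z(54): 71
merge W(70) and 71: 141
merge V(130) and P(136): 266
merge 141 and 266: 407
V sits 2 levels below the root, so its codeword is 2 bits.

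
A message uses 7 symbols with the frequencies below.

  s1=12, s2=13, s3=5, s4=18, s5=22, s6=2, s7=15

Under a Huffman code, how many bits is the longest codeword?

Merge the two lowest-weight nodes at each step:
combine s6(2), s3(5) → 7
combine 7, s1(12) → 19
combine s2(13), s7(15) → 28
combine s4(18), 19 → 37
combine s5(22), 28 → 50
combine 37, 50 → 87
The first pair merged (s6, s3) ends up deepest, at depth 4.

4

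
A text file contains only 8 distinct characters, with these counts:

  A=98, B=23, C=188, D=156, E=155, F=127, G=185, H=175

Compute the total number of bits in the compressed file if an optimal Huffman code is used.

3254

Merge the two smallest weights repeatedly:
B(23) + A(98) → 121
121 + F(127) → 248
E(155) + D(156) → 311
H(175) + G(185) → 360
C(188) + 248 → 436
311 + 360 → 671
436 + 671 → 1107
The encoded length is the sum of every internal node's weight: 121 + 248 + 311 + 360 + 436 + 671 + 1107 = 3254 bits.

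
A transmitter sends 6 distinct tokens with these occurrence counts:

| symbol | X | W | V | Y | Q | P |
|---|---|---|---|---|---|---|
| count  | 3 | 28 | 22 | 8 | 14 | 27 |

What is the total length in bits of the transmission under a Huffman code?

240

Build the Huffman tree bottom-up:
X(3) + Y(8) → 11
11 + Q(14) → 25
V(22) + 25 → 47
P(27) + W(28) → 55
47 + 55 → 102
The encoded length is the sum of every internal node's weight: 11 + 25 + 47 + 55 + 102 = 240 bits.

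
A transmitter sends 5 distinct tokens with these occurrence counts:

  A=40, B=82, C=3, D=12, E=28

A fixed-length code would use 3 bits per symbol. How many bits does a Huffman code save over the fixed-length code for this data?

Fixed-length: 3 bits × 165 symbols = 495 bits.
Huffman merges:
merge C(3) and D(12): 15
merge 15 and E(28): 43
merge A(40) and 43: 83
merge B(82) and 83: 165
Huffman total = 15 + 43 + 83 + 165 = 306 bits.
Saving = 495 − 306 = 189 bits.

189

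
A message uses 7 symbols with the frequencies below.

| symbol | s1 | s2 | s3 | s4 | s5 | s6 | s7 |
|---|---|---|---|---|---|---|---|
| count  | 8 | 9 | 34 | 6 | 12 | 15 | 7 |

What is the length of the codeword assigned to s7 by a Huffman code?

Huffman merges, smallest pair first:
s4(6) + s7(7) → 13
s1(8) + s2(9) → 17
s5(12) + 13 → 25
s6(15) + 17 → 32
25 + 32 → 57
s3(34) + 57 → 91
s7 sits 4 levels below the root, so its codeword is 4 bits.

4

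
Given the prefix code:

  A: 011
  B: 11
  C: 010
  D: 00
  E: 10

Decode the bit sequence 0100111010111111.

Read left to right; each codeword is recognised as soon as it completes (prefix code):
  010→C | 011→A | 10→E | 10→E | 11→B | 11→B | 11→B
Decoded message: CAEEBBB

CAEEBBB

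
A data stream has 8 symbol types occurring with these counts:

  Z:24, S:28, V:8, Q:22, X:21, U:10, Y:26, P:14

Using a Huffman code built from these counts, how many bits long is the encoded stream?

449

Greedily combine the two least-frequent nodes:
V(8) + U(10) → 18
P(14) + 18 → 32
X(21) + Q(22) → 43
Z(24) + Y(26) → 50
S(28) + 32 → 60
43 + 50 → 93
60 + 93 → 153
The encoded length is the sum of every internal node's weight: 18 + 32 + 43 + 50 + 60 + 93 + 153 = 449 bits.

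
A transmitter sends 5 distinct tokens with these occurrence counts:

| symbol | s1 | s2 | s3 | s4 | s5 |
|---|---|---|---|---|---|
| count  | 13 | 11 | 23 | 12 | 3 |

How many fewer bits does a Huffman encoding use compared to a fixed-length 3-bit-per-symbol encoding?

Fixed-length: 3 bits × 62 symbols = 186 bits.
Huffman merges:
combine s5(3), s2(11) → 14
combine s4(12), s1(13) → 25
combine 14, s3(23) → 37
combine 25, 37 → 62
Huffman total = 14 + 25 + 37 + 62 = 138 bits.
Saving = 186 − 138 = 48 bits.

48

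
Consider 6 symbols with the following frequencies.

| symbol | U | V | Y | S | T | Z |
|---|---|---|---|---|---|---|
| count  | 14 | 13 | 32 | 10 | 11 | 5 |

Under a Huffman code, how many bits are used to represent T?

Build the tree from the bottom:
merge Z(5) and S(10): 15
merge T(11) and V(13): 24
merge U(14) and 15: 29
merge 24 and 29: 53
merge Y(32) and 53: 85
The subtree containing T is merged 3 times, so code length = 3.

3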